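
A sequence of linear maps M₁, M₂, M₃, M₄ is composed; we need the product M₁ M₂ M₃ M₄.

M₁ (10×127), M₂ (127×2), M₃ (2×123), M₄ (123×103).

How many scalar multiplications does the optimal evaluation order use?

29938

Adjacent pairs: M₁M₂ = 10·127·2 = 2540; M₂M₃ = 127·2·123 = 31242; M₃M₄ = 2·123·103 = 25338.
Length 3: M₁..M₃: k=1: 0+31242+10·127·123=187452; k=2: 2540+0+10·2·123=5000 → min 5000 | M₂..M₄: k=2: 0+25338+127·2·103=51500; k=3: 31242+0+127·123·103=1640205 → min 51500.
Length 4: M₁..M₄: k=1: 0+51500+10·127·103=182310; k=2: 2540+25338+10·2·103=29938; k=3: 5000+0+10·123·103=131690 → min 29938.
Optimal order: ((M₁ M₂) (M₃ M₄)) with cost 29938.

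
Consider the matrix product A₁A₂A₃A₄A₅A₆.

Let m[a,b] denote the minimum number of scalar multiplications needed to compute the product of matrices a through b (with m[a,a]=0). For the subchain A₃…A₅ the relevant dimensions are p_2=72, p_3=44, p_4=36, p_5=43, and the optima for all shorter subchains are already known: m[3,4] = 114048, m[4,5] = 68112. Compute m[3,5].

204336

m[3,5] = min over k∈[3,4] of m[3,k]+m[k+1,5]+p_{2}·p_k·p_{5}.
k=3: 0 + 68112 + 72·44·43 = 204336; k=4: 114048 + 0 + 72·36·43 = 225504.
Minimum: 204336 at k=3.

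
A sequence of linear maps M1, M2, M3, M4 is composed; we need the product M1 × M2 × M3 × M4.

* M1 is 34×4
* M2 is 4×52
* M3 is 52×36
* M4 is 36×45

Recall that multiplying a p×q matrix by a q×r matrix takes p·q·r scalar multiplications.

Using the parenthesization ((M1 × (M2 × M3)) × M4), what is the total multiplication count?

(M2 × M3): 4×52 by 52×36 → 4×36, cost 4·52·36 = 7488
(M1 × (M2 × M3)): 34×4 by 4×36 → 34×36, cost 34·4·36 = 4896; cumulative 12384
((M1 × (M2 × M3)) × M4): 34×36 by 36×45 → 34×45, cost 34·36·45 = 55080; cumulative 67464
Total: 67464 scalar multiplications.

67464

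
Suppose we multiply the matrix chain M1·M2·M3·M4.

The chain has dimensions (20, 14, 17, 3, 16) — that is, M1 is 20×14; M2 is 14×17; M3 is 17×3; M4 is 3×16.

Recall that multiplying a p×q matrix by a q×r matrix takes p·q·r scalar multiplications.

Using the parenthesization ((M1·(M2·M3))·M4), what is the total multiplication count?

2514

(M2·M3): 14×17 by 17×3 → 14×3, cost 14·17·3 = 714
(M1·(M2·M3)): 20×14 by 14×3 → 20×3, cost 20·14·3 = 840; cumulative 1554
((M1·(M2·M3))·M4): 20×3 by 3×16 → 20×16, cost 20·3·16 = 960; cumulative 2514
Total: 2514 scalar multiplications.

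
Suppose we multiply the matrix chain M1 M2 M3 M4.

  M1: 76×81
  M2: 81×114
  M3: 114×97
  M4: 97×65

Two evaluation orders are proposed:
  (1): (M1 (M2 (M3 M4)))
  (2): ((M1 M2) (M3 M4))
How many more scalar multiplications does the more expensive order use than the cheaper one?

Order (1) = (M1 (M2 (M3 M4))): (M3 M4): 114×97 by 97×65 → 114×65, cost 114·97·65 = 718770; (M2 (M3 M4)): 81×114 by 114×65 → 81×65, cost 81·114·65 = 600210; cumulative 1318980; (M1 (M2 (M3 M4))): 76×81 by 81×65 → 76×65, cost 76·81·65 = 400140; cumulative 1719120. Total 1719120.
Order (2) = ((M1 M2) (M3 M4)): (M1 M2): 76×81 by 81×114 → 76×114, cost 76·81·114 = 701784; (M3 M4): 114×97 by 97×65 → 114×65, cost 114·97·65 = 718770; ((M1 M2) (M3 M4)): 76×114 by 114×65 → 76×65, cost 76·114·65 = 563160; cumulative 1983714. Total 1983714.
Difference: |1719120 − 1983714| = 264594.

264594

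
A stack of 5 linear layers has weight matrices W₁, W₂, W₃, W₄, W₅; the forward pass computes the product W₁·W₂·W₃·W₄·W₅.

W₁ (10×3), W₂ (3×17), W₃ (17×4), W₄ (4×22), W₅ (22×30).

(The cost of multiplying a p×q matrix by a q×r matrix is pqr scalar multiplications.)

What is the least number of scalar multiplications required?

3348

Adjacent pairs: W₁W₂ = 10·3·17 = 510; W₂W₃ = 3·17·4 = 204; W₃W₄ = 17·4·22 = 1496; W₄W₅ = 4·22·30 = 2640.
Length 3: W₁..W₃: k=1: 0+204+10·3·4=324; k=2: 510+0+10·17·4=1190 → min 324 | W₂..W₄: k=2: 0+1496+3·17·22=2618; k=3: 204+0+3·4·22=468 → min 468 | W₃..W₅: k=3: 0+2640+17·4·30=4680; k=4: 1496+0+17·22·30=12716 → min 4680.
Length 4: W₁..W₄: k=1: 0+468+10·3·22=1128; k=2: 510+1496+10·17·22=5746; k=3: 324+0+10·4·22=1204 → min 1128 | W₂..W₅: k=2: 0+4680+3·17·30=6210; k=3: 204+2640+3·4·30=3204; k=4: 468+0+3·22·30=2448 → min 2448.
Length 5: W₁..W₅: k=1: 0+2448+10·3·30=3348; k=2: 510+4680+10·17·30=10290; k=3: 324+2640+10·4·30=4164; k=4: 1128+0+10·22·30=7728 → min 3348.
Optimal order: (W₁·(((W₂·W₃)·W₄)·W₅)) with cost 3348.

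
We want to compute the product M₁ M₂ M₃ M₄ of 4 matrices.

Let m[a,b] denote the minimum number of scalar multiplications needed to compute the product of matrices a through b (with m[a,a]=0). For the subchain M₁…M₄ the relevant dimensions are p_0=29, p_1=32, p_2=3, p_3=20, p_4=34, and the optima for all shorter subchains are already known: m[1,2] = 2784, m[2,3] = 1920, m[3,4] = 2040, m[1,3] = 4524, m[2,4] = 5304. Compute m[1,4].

7782

m[1,4] = min over k∈[1,3] of m[1,k]+m[k+1,4]+p_{0}·p_k·p_{4}.
k=1: 0 + 5304 + 29·32·34 = 36856; k=2: 2784 + 2040 + 29·3·34 = 7782; k=3: 4524 + 0 + 29·20·34 = 24244.
Minimum: 7782 at k=2.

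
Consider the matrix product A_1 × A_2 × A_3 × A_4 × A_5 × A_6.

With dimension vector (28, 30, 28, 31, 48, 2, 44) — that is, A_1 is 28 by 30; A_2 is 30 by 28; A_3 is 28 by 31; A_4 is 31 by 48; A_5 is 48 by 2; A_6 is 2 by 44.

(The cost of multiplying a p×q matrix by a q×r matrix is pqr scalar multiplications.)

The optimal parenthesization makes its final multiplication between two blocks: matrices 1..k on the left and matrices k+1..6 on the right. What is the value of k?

Adjacent pairs: A_1A_2 = 28·30·28 = 23520; A_2A_3 = 30·28·31 = 26040; A_3A_4 = 28·31·48 = 41664; A_4A_5 = 31·48·2 = 2976; A_5A_6 = 48·2·44 = 4224.
Length 3: A_1..A_3: k=1: 0+26040+28·30·31=52080; k=2: 23520+0+28·28·31=47824 → min 47824 | A_2..A_4: k=2: 0+41664+30·28·48=81984; k=3: 26040+0+30·31·48=70680 → min 70680 | A_3..A_5: k=3: 0+2976+28·31·2=4712; k=4: 41664+0+28·48·2=44352 → min 4712 | A_4..A_6: k=4: 0+4224+31·48·44=69696; k=5: 2976+0+31·2·44=5704 → min 5704.
Length 4: A_1..A_4: k=1: 0+70680+28·30·48=111000; k=2: 23520+41664+28·28·48=102816; k=3: 47824+0+28·31·48=89488 → min 89488 | A_2..A_5: k=2: 0+4712+30·28·2=6392; k=3: 26040+2976+30·31·2=30876; k=4: 70680+0+30·48·2=73560 → min 6392 | A_3..A_6: k=3: 0+5704+28·31·44=43896; k=4: 41664+4224+28·48·44=105024; k=5: 4712+0+28·2·44=7176 → min 7176.
Length 5: A_1..A_5: k=1: 0+6392+28·30·2=8072; k=2: 23520+4712+28·28·2=29800; k=3: 47824+2976+28·31·2=52536; k=4: 89488+0+28·48·2=92176 → min 8072 | A_2..A_6: k=2: 0+7176+30·28·44=44136; k=3: 26040+5704+30·31·44=72664; k=4: 70680+4224+30·48·44=138264; k=5: 6392+0+30·2·44=9032 → min 9032.
Top-level splits: k=1: (A_1..A_1)·(A_2..A_6) → 0+9032+28·30·44 = 45992; k=2: (A_1..A_2)·(A_3..A_6) → 23520+7176+28·28·44 = 65192; k=3: (A_1..A_3)·(A_4..A_6) → 47824+5704+28·31·44 = 91720; k=4: (A_1..A_4)·(A_5..A_6) → 89488+4224+28·48·44 = 152848; k=5: (A_1..A_5)·(A_6..A_6) → 8072+0+28·2·44 = 10536.
Best split is after A_5, i.e. k = 5.

5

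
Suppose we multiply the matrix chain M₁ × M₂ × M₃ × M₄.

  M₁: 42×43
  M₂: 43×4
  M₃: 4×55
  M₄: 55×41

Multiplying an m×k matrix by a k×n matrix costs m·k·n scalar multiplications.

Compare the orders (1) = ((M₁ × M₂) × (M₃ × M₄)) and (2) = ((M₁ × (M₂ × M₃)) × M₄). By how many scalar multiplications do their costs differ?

180368

Order (1) = ((M₁ × M₂) × (M₃ × M₄)): (M₁ × M₂): 42×43 by 43×4 → 42×4, cost 42·43·4 = 7224; (M₃ × M₄): 4×55 by 55×41 → 4×41, cost 4·55·41 = 9020; ((M₁ × M₂) × (M₃ × M₄)): 42×4 by 4×41 → 42×41, cost 42·4·41 = 6888; cumulative 23132. Total 23132.
Order (2) = ((M₁ × (M₂ × M₃)) × M₄): (M₂ × M₃): 43×4 by 4×55 → 43×55, cost 43·4·55 = 9460; (M₁ × (M₂ × M₃)): 42×43 by 43×55 → 42×55, cost 42·43·55 = 99330; cumulative 108790; ((M₁ × (M₂ × M₃)) × M₄): 42×55 by 55×41 → 42×41, cost 42·55·41 = 94710; cumulative 203500. Total 203500.
Difference: |23132 − 203500| = 180368.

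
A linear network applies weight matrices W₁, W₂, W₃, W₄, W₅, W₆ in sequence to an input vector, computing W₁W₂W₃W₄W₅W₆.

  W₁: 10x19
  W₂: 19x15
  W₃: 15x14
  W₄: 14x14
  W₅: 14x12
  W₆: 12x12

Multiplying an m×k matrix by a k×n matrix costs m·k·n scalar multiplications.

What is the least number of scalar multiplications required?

Adjacent pairs: W₁W₂ = 10·19·15 = 2850; W₂W₃ = 19·15·14 = 3990; W₃W₄ = 15·14·14 = 2940; W₄W₅ = 14·14·12 = 2352; W₅W₆ = 14·12·12 = 2016.
Length 3: W₁..W₃: k=1: 0+3990+10·19·14=6650; k=2: 2850+0+10·15·14=4950 → min 4950 | W₂..W₄: k=2: 0+2940+19·15·14=6930; k=3: 3990+0+19·14·14=7714 → min 6930 | W₃..W₅: k=3: 0+2352+15·14·12=4872; k=4: 2940+0+15·14·12=5460 → min 4872 | W₄..W₆: k=4: 0+2016+14·14·12=4368; k=5: 2352+0+14·12·12=4368 → min 4368.
Length 4: W₁..W₄: k=1: 0+6930+10·19·14=9590; k=2: 2850+2940+10·15·14=7890; k=3: 4950+0+10·14·14=6910 → min 6910 | W₂..W₅: k=2: 0+4872+19·15·12=8292; k=3: 3990+2352+19·14·12=9534; k=4: 6930+0+19·14·12=10122 → min 8292 | W₃..W₆: k=3: 0+4368+15·14·12=6888; k=4: 2940+2016+15·14·12=7476; k=5: 4872+0+15·12·12=7032 → min 6888.
Length 5: W₁..W₅: k=1: 0+8292+10·19·12=10572; k=2: 2850+4872+10·15·12=9522; k=3: 4950+2352+10·14·12=8982; k=4: 6910+0+10·14·12=8590 → min 8590 | W₂..W₆: k=2: 0+6888+19·15·12=10308; k=3: 3990+4368+19·14·12=11550; k=4: 6930+2016+19·14·12=12138; k=5: 8292+0+19·12·12=11028 → min 10308.
Length 6: W₁..W₆: k=1: 0+10308+10·19·12=12588; k=2: 2850+6888+10·15·12=11538; k=3: 4950+4368+10·14·12=10998; k=4: 6910+2016+10·14·12=10606; k=5: 8590+0+10·12·12=10030 → min 10030.
Optimal order: (((((W₁W₂)W₃)W₄)W₅)W₆) with cost 10030.

10030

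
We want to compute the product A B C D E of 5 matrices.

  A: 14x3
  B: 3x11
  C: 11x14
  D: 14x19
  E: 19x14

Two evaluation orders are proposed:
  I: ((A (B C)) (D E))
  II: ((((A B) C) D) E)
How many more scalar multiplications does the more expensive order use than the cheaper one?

2548

Order I = ((A (B C)) (D E)): (B C): 3×11 by 11×14 → 3×14, cost 3·11·14 = 462; (A (B C)): 14×3 by 3×14 → 14×14, cost 14·3·14 = 588; cumulative 1050; (D E): 14×19 by 19×14 → 14×14, cost 14·19·14 = 3724; ((A (B C)) (D E)): 14×14 by 14×14 → 14×14, cost 14·14·14 = 2744; cumulative 7518. Total 7518.
Order II = ((((A B) C) D) E): (A B): 14×3 by 3×11 → 14×11, cost 14·3·11 = 462; ((A B) C): 14×11 by 11×14 → 14×14, cost 14·11·14 = 2156; cumulative 2618; (((A B) C) D): 14×14 by 14×19 → 14×19, cost 14·14·19 = 3724; cumulative 6342; ((((A B) C) D) E): 14×19 by 19×14 → 14×14, cost 14·19·14 = 3724; cumulative 10066. Total 10066.
Difference: |7518 − 10066| = 2548.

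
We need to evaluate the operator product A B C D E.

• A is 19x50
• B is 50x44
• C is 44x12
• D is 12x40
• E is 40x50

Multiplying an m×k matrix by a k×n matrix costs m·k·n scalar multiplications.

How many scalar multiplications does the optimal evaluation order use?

Adjacent pairs: AB = 19·50·44 = 41800; BC = 50·44·12 = 26400; CD = 44·12·40 = 21120; DE = 12·40·50 = 24000.
Length 3: A..C: k=1: 0+26400+19·50·12=37800; k=2: 41800+0+19·44·12=51832 → min 37800 | B..D: k=2: 0+21120+50·44·40=109120; k=3: 26400+0+50·12·40=50400 → min 50400 | C..E: k=3: 0+24000+44·12·50=50400; k=4: 21120+0+44·40·50=109120 → min 50400.
Length 4: A..D: k=1: 0+50400+19·50·40=88400; k=2: 41800+21120+19·44·40=96360; k=3: 37800+0+19·12·40=46920 → min 46920 | B..E: k=2: 0+50400+50·44·50=160400; k=3: 26400+24000+50·12·50=80400; k=4: 50400+0+50·40·50=150400 → min 80400.
Length 5: A..E: k=1: 0+80400+19·50·50=127900; k=2: 41800+50400+19·44·50=134000; k=3: 37800+24000+19·12·50=73200; k=4: 46920+0+19·40·50=84920 → min 73200.
Optimal order: ((A (B C)) (D E)) with cost 73200.

73200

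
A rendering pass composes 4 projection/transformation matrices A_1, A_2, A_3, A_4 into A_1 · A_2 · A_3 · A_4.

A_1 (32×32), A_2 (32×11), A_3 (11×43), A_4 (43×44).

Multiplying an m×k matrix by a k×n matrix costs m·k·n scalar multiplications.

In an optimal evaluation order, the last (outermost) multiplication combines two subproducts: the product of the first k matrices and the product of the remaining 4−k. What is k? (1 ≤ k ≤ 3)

Adjacent pairs: A_1A_2 = 32·32·11 = 11264; A_2A_3 = 32·11·43 = 15136; A_3A_4 = 11·43·44 = 20812.
Length 3: A_1..A_3: k=1: 0+15136+32·32·43=59168; k=2: 11264+0+32·11·43=26400 → min 26400 | A_2..A_4: k=2: 0+20812+32·11·44=36300; k=3: 15136+0+32·43·44=75680 → min 36300.
Top-level splits: k=1: (A_1..A_1)·(A_2..A_4) → 0+36300+32·32·44 = 81356; k=2: (A_1..A_2)·(A_3..A_4) → 11264+20812+32·11·44 = 47564; k=3: (A_1..A_3)·(A_4..A_4) → 26400+0+32·43·44 = 86944.
Best split is after A_2, i.e. k = 2.

2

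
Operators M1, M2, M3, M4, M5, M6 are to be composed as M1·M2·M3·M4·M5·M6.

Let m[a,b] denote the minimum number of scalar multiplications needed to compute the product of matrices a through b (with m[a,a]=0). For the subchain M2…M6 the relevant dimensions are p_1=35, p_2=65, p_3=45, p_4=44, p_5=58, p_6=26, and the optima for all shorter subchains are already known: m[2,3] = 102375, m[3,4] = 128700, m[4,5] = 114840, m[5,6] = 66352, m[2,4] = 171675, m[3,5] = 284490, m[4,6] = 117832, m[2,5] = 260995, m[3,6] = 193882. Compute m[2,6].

m[2,6] = min over k∈[2,5] of m[2,k]+m[k+1,6]+p_{1}·p_k·p_{6}.
k=2: 0 + 193882 + 35·65·26 = 253032; k=3: 102375 + 117832 + 35·45·26 = 261157; k=4: 171675 + 66352 + 35·44·26 = 278067; k=5: 260995 + 0 + 35·58·26 = 313775.
Minimum: 253032 at k=2.

253032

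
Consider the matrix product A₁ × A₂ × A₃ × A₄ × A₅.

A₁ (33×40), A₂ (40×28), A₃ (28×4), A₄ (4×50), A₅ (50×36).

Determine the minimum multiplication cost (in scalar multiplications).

21712

Adjacent pairs: A₁A₂ = 33·40·28 = 36960; A₂A₃ = 40·28·4 = 4480; A₃A₄ = 28·4·50 = 5600; A₄A₅ = 4·50·36 = 7200.
Length 3: A₁..A₃: k=1: 0+4480+33·40·4=9760; k=2: 36960+0+33·28·4=40656 → min 9760 | A₂..A₄: k=2: 0+5600+40·28·50=61600; k=3: 4480+0+40·4·50=12480 → min 12480 | A₃..A₅: k=3: 0+7200+28·4·36=11232; k=4: 5600+0+28·50·36=56000 → min 11232.
Length 4: A₁..A₄: k=1: 0+12480+33·40·50=78480; k=2: 36960+5600+33·28·50=88760; k=3: 9760+0+33·4·50=16360 → min 16360 | A₂..A₅: k=2: 0+11232+40·28·36=51552; k=3: 4480+7200+40·4·36=17440; k=4: 12480+0+40·50·36=84480 → min 17440.
Length 5: A₁..A₅: k=1: 0+17440+33·40·36=64960; k=2: 36960+11232+33·28·36=81456; k=3: 9760+7200+33·4·36=21712; k=4: 16360+0+33·50·36=75760 → min 21712.
Optimal order: ((A₁ × (A₂ × A₃)) × (A₄ × A₅)) with cost 21712.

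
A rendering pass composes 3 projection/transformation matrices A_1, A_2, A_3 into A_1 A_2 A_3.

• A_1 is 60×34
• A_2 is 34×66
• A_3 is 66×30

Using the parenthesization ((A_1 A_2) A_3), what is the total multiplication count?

(A_1 A_2): 60×34 by 34×66 → 60×66, cost 60·34·66 = 134640
((A_1 A_2) A_3): 60×66 by 66×30 → 60×30, cost 60·66·30 = 118800; cumulative 253440
Total: 253440 scalar multiplications.

253440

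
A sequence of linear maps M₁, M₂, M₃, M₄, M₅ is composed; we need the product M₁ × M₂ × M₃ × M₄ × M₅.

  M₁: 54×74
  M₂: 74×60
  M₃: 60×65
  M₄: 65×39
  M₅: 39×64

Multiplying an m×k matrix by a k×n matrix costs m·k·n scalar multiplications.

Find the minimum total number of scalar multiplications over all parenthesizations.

615888

Adjacent pairs: M₁M₂ = 54·74·60 = 239760; M₂M₃ = 74·60·65 = 288600; M₃M₄ = 60·65·39 = 152100; M₄M₅ = 65·39·64 = 162240.
Length 3: M₁..M₃: k=1: 0+288600+54·74·65=548340; k=2: 239760+0+54·60·65=450360 → min 450360 | M₂..M₄: k=2: 0+152100+74·60·39=325260; k=3: 288600+0+74·65·39=476190 → min 325260 | M₃..M₅: k=3: 0+162240+60·65·64=411840; k=4: 152100+0+60·39·64=301860 → min 301860.
Length 4: M₁..M₄: k=1: 0+325260+54·74·39=481104; k=2: 239760+152100+54·60·39=518220; k=3: 450360+0+54·65·39=587250 → min 481104 | M₂..M₅: k=2: 0+301860+74·60·64=586020; k=3: 288600+162240+74·65·64=758680; k=4: 325260+0+74·39·64=509964 → min 509964.
Length 5: M₁..M₅: k=1: 0+509964+54·74·64=765708; k=2: 239760+301860+54·60·64=748980; k=3: 450360+162240+54·65·64=837240; k=4: 481104+0+54·39·64=615888 → min 615888.
Optimal order: ((M₁ × (M₂ × (M₃ × M₄))) × M₅) with cost 615888.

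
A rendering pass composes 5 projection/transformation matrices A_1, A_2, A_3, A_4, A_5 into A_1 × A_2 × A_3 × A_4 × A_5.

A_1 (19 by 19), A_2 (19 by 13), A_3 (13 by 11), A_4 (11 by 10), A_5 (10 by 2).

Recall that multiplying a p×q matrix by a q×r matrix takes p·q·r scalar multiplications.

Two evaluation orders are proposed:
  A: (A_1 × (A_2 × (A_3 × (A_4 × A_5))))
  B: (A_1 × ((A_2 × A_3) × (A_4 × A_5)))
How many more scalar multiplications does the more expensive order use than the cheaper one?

Order A = (A_1 × (A_2 × (A_3 × (A_4 × A_5)))): (A_4 × A_5): 11×10 by 10×2 → 11×2, cost 11·10·2 = 220; (A_3 × (A_4 × A_5)): 13×11 by 11×2 → 13×2, cost 13·11·2 = 286; cumulative 506; (A_2 × (A_3 × (A_4 × A_5))): 19×13 by 13×2 → 19×2, cost 19·13·2 = 494; cumulative 1000; (A_1 × (A_2 × (A_3 × (A_4 × A_5)))): 19×19 by 19×2 → 19×2, cost 19·19·2 = 722; cumulative 1722. Total 1722.
Order B = (A_1 × ((A_2 × A_3) × (A_4 × A_5))): (A_2 × A_3): 19×13 by 13×11 → 19×11, cost 19·13·11 = 2717; (A_4 × A_5): 11×10 by 10×2 → 11×2, cost 11·10·2 = 220; ((A_2 × A_3) × (A_4 × A_5)): 19×11 by 11×2 → 19×2, cost 19·11·2 = 418; cumulative 3355; (A_1 × ((A_2 × A_3) × (A_4 × A_5))): 19×19 by 19×2 → 19×2, cost 19·19·2 = 722; cumulative 4077. Total 4077.
Difference: |1722 − 4077| = 2355.

2355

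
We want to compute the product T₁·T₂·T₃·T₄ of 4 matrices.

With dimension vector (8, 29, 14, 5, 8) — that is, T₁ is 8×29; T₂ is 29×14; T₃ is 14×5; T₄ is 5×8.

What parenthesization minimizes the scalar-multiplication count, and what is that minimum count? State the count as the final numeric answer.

Adjacent pairs: T₁T₂ = 8·29·14 = 3248; T₂T₃ = 29·14·5 = 2030; T₃T₄ = 14·5·8 = 560.
Length 3: T₁..T₃: k=1: 0+2030+8·29·5=3190; k=2: 3248+0+8·14·5=3808 → min 3190 | T₂..T₄: k=2: 0+560+29·14·8=3808; k=3: 2030+0+29·5·8=3190 → min 3190.
Length 4: T₁..T₄: k=1: 0+3190+8·29·8=5046; k=2: 3248+560+8·14·8=4704; k=3: 3190+0+8·5·8=3510 → min 3510.
Optimal parenthesization: ((T₁·(T₂·T₃))·T₄) with cost 3510.

3510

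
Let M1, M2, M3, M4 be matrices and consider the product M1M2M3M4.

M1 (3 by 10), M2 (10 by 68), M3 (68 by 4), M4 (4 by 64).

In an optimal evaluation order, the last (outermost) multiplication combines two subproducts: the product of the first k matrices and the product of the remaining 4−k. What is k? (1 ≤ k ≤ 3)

Adjacent pairs: M1M2 = 3·10·68 = 2040; M2M3 = 10·68·4 = 2720; M3M4 = 68·4·64 = 17408.
Length 3: M1..M3: k=1: 0+2720+3·10·4=2840; k=2: 2040+0+3·68·4=2856 → min 2840 | M2..M4: k=2: 0+17408+10·68·64=60928; k=3: 2720+0+10·4·64=5280 → min 5280.
Top-level splits: k=1: (M1..M1)·(M2..M4) → 0+5280+3·10·64 = 7200; k=2: (M1..M2)·(M3..M4) → 2040+17408+3·68·64 = 32504; k=3: (M1..M3)·(M4..M4) → 2840+0+3·4·64 = 3608.
Best split is after M3, i.e. k = 3.

3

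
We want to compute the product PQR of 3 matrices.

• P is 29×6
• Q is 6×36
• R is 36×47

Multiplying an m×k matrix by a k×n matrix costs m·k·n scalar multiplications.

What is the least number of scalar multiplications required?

18330

Order (P(QR)): (QR): 6×36 by 36×47 → 6×47, cost 6·36·47 = 10152; (P(QR)): 29×6 by 6×47 → 29×47, cost 29·6·47 = 8178; cumulative 18330. Total 18330.
Order ((PQ)R): (PQ): 29×6 by 6×36 → 29×36, cost 29·6·36 = 6264; ((PQ)R): 29×36 by 36×47 → 29×47, cost 29·36·47 = 49068; cumulative 55332. Total 55332.
Minimum: 18330.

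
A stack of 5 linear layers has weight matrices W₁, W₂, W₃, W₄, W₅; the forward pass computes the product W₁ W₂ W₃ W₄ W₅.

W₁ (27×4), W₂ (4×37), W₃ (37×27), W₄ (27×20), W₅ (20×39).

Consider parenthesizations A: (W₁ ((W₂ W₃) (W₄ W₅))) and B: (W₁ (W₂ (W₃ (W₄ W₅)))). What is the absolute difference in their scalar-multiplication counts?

Order A = (W₁ ((W₂ W₃) (W₄ W₅))): (W₂ W₃): 4×37 by 37×27 → 4×27, cost 4·37·27 = 3996; (W₄ W₅): 27×20 by 20×39 → 27×39, cost 27·20·39 = 21060; ((W₂ W₃) (W₄ W₅)): 4×27 by 27×39 → 4×39, cost 4·27·39 = 4212; cumulative 29268; (W₁ ((W₂ W₃) (W₄ W₅))): 27×4 by 4×39 → 27×39, cost 27·4·39 = 4212; cumulative 33480. Total 33480.
Order B = (W₁ (W₂ (W₃ (W₄ W₅)))): (W₄ W₅): 27×20 by 20×39 → 27×39, cost 27·20·39 = 21060; (W₃ (W₄ W₅)): 37×27 by 27×39 → 37×39, cost 37·27·39 = 38961; cumulative 60021; (W₂ (W₃ (W₄ W₅))): 4×37 by 37×39 → 4×39, cost 4·37·39 = 5772; cumulative 65793; (W₁ (W₂ (W₃ (W₄ W₅)))): 27×4 by 4×39 → 27×39, cost 27·4·39 = 4212; cumulative 70005. Total 70005.
Difference: |33480 − 70005| = 36525.

36525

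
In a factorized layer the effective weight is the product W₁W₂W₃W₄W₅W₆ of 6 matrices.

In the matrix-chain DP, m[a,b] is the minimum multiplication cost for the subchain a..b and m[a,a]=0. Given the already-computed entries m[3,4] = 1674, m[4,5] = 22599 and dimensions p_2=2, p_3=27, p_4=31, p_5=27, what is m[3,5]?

3348

m[3,5] = min over k∈[3,4] of m[3,k]+m[k+1,5]+p_{2}·p_k·p_{5}.
k=3: 0 + 22599 + 2·27·27 = 24057; k=4: 1674 + 0 + 2·31·27 = 3348.
Minimum: 3348 at k=4.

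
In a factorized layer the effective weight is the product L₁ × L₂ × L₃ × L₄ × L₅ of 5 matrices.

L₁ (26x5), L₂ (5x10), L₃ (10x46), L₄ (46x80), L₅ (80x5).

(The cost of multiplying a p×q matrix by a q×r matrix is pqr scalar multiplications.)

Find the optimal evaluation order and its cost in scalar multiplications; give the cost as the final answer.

Adjacent pairs: L₁L₂ = 26·5·10 = 1300; L₂L₃ = 5·10·46 = 2300; L₃L₄ = 10·46·80 = 36800; L₄L₅ = 46·80·5 = 18400.
Length 3: L₁..L₃: k=1: 0+2300+26·5·46=8280; k=2: 1300+0+26·10·46=13260 → min 8280 | L₂..L₄: k=2: 0+36800+5·10·80=40800; k=3: 2300+0+5·46·80=20700 → min 20700 | L₃..L₅: k=3: 0+18400+10·46·5=20700; k=4: 36800+0+10·80·5=40800 → min 20700.
Length 4: L₁..L₄: k=1: 0+20700+26·5·80=31100; k=2: 1300+36800+26·10·80=58900; k=3: 8280+0+26·46·80=103960 → min 31100 | L₂..L₅: k=2: 0+20700+5·10·5=20950; k=3: 2300+18400+5·46·5=21850; k=4: 20700+0+5·80·5=22700 → min 20950.
Length 5: L₁..L₅: k=1: 0+20950+26·5·5=21600; k=2: 1300+20700+26·10·5=23300; k=3: 8280+18400+26·46·5=32660; k=4: 31100+0+26·80·5=41500 → min 21600.
Optimal parenthesization: (L₁ × (L₂ × (L₃ × (L₄ × L₅)))) with cost 21600.

21600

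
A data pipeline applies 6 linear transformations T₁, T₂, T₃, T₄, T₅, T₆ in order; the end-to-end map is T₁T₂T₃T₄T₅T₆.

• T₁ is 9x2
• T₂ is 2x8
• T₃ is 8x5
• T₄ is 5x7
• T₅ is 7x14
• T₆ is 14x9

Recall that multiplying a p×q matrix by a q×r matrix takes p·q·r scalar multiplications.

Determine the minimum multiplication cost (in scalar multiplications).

Adjacent pairs: T₁T₂ = 9·2·8 = 144; T₂T₃ = 2·8·5 = 80; T₃T₄ = 8·5·7 = 280; T₄T₅ = 5·7·14 = 490; T₅T₆ = 7·14·9 = 882.
Length 3: T₁..T₃: k=1: 0+80+9·2·5=170; k=2: 144+0+9·8·5=504 → min 170 | T₂..T₄: k=2: 0+280+2·8·7=392; k=3: 80+0+2·5·7=150 → min 150 | T₃..T₅: k=3: 0+490+8·5·14=1050; k=4: 280+0+8·7·14=1064 → min 1050 | T₄..T₆: k=4: 0+882+5·7·9=1197; k=5: 490+0+5·14·9=1120 → min 1120.
Length 4: T₁..T₄: k=1: 0+150+9·2·7=276; k=2: 144+280+9·8·7=928; k=3: 170+0+9·5·7=485 → min 276 | T₂..T₅: k=2: 0+1050+2·8·14=1274; k=3: 80+490+2·5·14=710; k=4: 150+0+2·7·14=346 → min 346 | T₃..T₆: k=3: 0+1120+8·5·9=1480; k=4: 280+882+8·7·9=1666; k=5: 1050+0+8·14·9=2058 → min 1480.
Length 5: T₁..T₅: k=1: 0+346+9·2·14=598; k=2: 144+1050+9·8·14=2202; k=3: 170+490+9·5·14=1290; k=4: 276+0+9·7·14=1158 → min 598 | T₂..T₆: k=2: 0+1480+2·8·9=1624; k=3: 80+1120+2·5·9=1290; k=4: 150+882+2·7·9=1158; k=5: 346+0+2·14·9=598 → min 598.
Length 6: T₁..T₆: k=1: 0+598+9·2·9=760; k=2: 144+1480+9·8·9=2272; k=3: 170+1120+9·5·9=1695; k=4: 276+882+9·7·9=1725; k=5: 598+0+9·14·9=1732 → min 760.
Optimal order: (T₁((((T₂T₃)T₄)T₅)T₆)) with cost 760.

760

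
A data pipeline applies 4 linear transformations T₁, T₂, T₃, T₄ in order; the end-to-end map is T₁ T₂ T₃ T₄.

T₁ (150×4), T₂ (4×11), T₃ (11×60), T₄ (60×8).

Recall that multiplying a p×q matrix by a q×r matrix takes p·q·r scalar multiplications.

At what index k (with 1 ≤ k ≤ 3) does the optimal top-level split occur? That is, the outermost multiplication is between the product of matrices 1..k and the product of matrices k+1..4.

1

Adjacent pairs: T₁T₂ = 150·4·11 = 6600; T₂T₃ = 4·11·60 = 2640; T₃T₄ = 11·60·8 = 5280.
Length 3: T₁..T₃: k=1: 0+2640+150·4·60=38640; k=2: 6600+0+150·11·60=105600 → min 38640 | T₂..T₄: k=2: 0+5280+4·11·8=5632; k=3: 2640+0+4·60·8=4560 → min 4560.
Top-level splits: k=1: (T₁..T₁)·(T₂..T₄) → 0+4560+150·4·8 = 9360; k=2: (T₁..T₂)·(T₃..T₄) → 6600+5280+150·11·8 = 25080; k=3: (T₁..T₃)·(T₄..T₄) → 38640+0+150·60·8 = 110640.
Best split is after T₁, i.e. k = 1.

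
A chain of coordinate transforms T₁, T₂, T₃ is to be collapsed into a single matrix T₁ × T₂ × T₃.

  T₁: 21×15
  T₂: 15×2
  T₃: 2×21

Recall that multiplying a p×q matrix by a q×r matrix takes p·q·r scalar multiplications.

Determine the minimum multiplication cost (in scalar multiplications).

1512

Order (T₁ × (T₂ × T₃)): (T₂ × T₃): 15×2 by 2×21 → 15×21, cost 15·2·21 = 630; (T₁ × (T₂ × T₃)): 21×15 by 15×21 → 21×21, cost 21·15·21 = 6615; cumulative 7245. Total 7245.
Order ((T₁ × T₂) × T₃): (T₁ × T₂): 21×15 by 15×2 → 21×2, cost 21·15·2 = 630; ((T₁ × T₂) × T₃): 21×2 by 2×21 → 21×21, cost 21·2·21 = 882; cumulative 1512. Total 1512.
Minimum: 1512.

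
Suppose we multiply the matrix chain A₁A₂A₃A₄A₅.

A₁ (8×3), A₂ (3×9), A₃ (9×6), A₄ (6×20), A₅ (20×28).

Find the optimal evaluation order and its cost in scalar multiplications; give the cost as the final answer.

2874

Adjacent pairs: A₁A₂ = 8·3·9 = 216; A₂A₃ = 3·9·6 = 162; A₃A₄ = 9·6·20 = 1080; A₄A₅ = 6·20·28 = 3360.
Length 3: A₁..A₃: k=1: 0+162+8·3·6=306; k=2: 216+0+8·9·6=648 → min 306 | A₂..A₄: k=2: 0+1080+3·9·20=1620; k=3: 162+0+3·6·20=522 → min 522 | A₃..A₅: k=3: 0+3360+9·6·28=4872; k=4: 1080+0+9·20·28=6120 → min 4872.
Length 4: A₁..A₄: k=1: 0+522+8·3·20=1002; k=2: 216+1080+8·9·20=2736; k=3: 306+0+8·6·20=1266 → min 1002 | A₂..A₅: k=2: 0+4872+3·9·28=5628; k=3: 162+3360+3·6·28=4026; k=4: 522+0+3·20·28=2202 → min 2202.
Length 5: A₁..A₅: k=1: 0+2202+8·3·28=2874; k=2: 216+4872+8·9·28=7104; k=3: 306+3360+8·6·28=5010; k=4: 1002+0+8·20·28=5482 → min 2874.
Optimal parenthesization: (A₁(((A₂A₃)A₄)A₅)) with cost 2874.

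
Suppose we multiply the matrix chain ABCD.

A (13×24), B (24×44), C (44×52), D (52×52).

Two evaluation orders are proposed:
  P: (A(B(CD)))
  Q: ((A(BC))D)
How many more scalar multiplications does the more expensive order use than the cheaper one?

83824

Order P = (A(B(CD))): (CD): 44×52 by 52×52 → 44×52, cost 44·52·52 = 118976; (B(CD)): 24×44 by 44×52 → 24×52, cost 24·44·52 = 54912; cumulative 173888; (A(B(CD))): 13×24 by 24×52 → 13×52, cost 13·24·52 = 16224; cumulative 190112. Total 190112.
Order Q = ((A(BC))D): (BC): 24×44 by 44×52 → 24×52, cost 24·44·52 = 54912; (A(BC)): 13×24 by 24×52 → 13×52, cost 13·24·52 = 16224; cumulative 71136; ((A(BC))D): 13×52 by 52×52 → 13×52, cost 13·52·52 = 35152; cumulative 106288. Total 106288.
Difference: |190112 − 106288| = 83824.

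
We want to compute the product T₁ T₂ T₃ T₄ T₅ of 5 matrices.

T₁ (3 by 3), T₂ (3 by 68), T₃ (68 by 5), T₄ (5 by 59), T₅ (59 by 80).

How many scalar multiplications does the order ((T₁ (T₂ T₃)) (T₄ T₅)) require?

(T₂ T₃): 3×68 by 68×5 → 3×5, cost 3·68·5 = 1020
(T₁ (T₂ T₃)): 3×3 by 3×5 → 3×5, cost 3·3·5 = 45; cumulative 1065
(T₄ T₅): 5×59 by 59×80 → 5×80, cost 5·59·80 = 23600
((T₁ (T₂ T₃)) (T₄ T₅)): 3×5 by 5×80 → 3×80, cost 3·5·80 = 1200; cumulative 25865
Total: 25865 scalar multiplications.

25865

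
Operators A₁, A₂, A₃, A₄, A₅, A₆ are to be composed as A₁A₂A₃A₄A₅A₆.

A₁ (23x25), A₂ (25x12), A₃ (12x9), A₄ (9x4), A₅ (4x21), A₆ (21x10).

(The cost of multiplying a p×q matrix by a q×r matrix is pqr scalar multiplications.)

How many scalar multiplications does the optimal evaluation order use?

5692

Adjacent pairs: A₁A₂ = 23·25·12 = 6900; A₂A₃ = 25·12·9 = 2700; A₃A₄ = 12·9·4 = 432; A₄A₅ = 9·4·21 = 756; A₅A₆ = 4·21·10 = 840.
Length 3: A₁..A₃: k=1: 0+2700+23·25·9=7875; k=2: 6900+0+23·12·9=9384 → min 7875 | A₂..A₄: k=2: 0+432+25·12·4=1632; k=3: 2700+0+25·9·4=3600 → min 1632 | A₃..A₅: k=3: 0+756+12·9·21=3024; k=4: 432+0+12·4·21=1440 → min 1440 | A₄..A₆: k=4: 0+840+9·4·10=1200; k=5: 756+0+9·21·10=2646 → min 1200.
Length 4: A₁..A₄: k=1: 0+1632+23·25·4=3932; k=2: 6900+432+23·12·4=8436; k=3: 7875+0+23·9·4=8703 → min 3932 | A₂..A₅: k=2: 0+1440+25·12·21=7740; k=3: 2700+756+25·9·21=8181; k=4: 1632+0+25·4·21=3732 → min 3732 | A₃..A₆: k=3: 0+1200+12·9·10=2280; k=4: 432+840+12·4·10=1752; k=5: 1440+0+12·21·10=3960 → min 1752.
Length 5: A₁..A₅: k=1: 0+3732+23·25·21=15807; k=2: 6900+1440+23·12·21=14136; k=3: 7875+756+23·9·21=12978; k=4: 3932+0+23·4·21=5864 → min 5864 | A₂..A₆: k=2: 0+1752+25·12·10=4752; k=3: 2700+1200+25·9·10=6150; k=4: 1632+840+25·4·10=3472; k=5: 3732+0+25·21·10=8982 → min 3472.
Length 6: A₁..A₆: k=1: 0+3472+23·25·10=9222; k=2: 6900+1752+23·12·10=11412; k=3: 7875+1200+23·9·10=11145; k=4: 3932+840+23·4·10=5692; k=5: 5864+0+23·21·10=10694 → min 5692.
Optimal order: ((A₁(A₂(A₃A₄)))(A₅A₆)) with cost 5692.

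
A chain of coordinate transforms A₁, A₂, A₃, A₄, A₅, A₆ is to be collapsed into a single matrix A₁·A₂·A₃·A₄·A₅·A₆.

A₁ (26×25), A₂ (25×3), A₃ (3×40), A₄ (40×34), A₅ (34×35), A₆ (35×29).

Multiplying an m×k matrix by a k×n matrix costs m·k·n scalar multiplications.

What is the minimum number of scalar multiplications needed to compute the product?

Adjacent pairs: A₁A₂ = 26·25·3 = 1950; A₂A₃ = 25·3·40 = 3000; A₃A₄ = 3·40·34 = 4080; A₄A₅ = 40·34·35 = 47600; A₅A₆ = 34·35·29 = 34510.
Length 3: A₁..A₃: k=1: 0+3000+26·25·40=29000; k=2: 1950+0+26·3·40=5070 → min 5070 | A₂..A₄: k=2: 0+4080+25·3·34=6630; k=3: 3000+0+25·40·34=37000 → min 6630 | A₃..A₅: k=3: 0+47600+3·40·35=51800; k=4: 4080+0+3·34·35=7650 → min 7650 | A₄..A₆: k=4: 0+34510+40·34·29=73950; k=5: 47600+0+40·35·29=88200 → min 73950.
Length 4: A₁..A₄: k=1: 0+6630+26·25·34=28730; k=2: 1950+4080+26·3·34=8682; k=3: 5070+0+26·40·34=40430 → min 8682 | A₂..A₅: k=2: 0+7650+25·3·35=10275; k=3: 3000+47600+25·40·35=85600; k=4: 6630+0+25·34·35=36380 → min 10275 | A₃..A₆: k=3: 0+73950+3·40·29=77430; k=4: 4080+34510+3·34·29=41548; k=5: 7650+0+3·35·29=10695 → min 10695.
Length 5: A₁..A₅: k=1: 0+10275+26·25·35=33025; k=2: 1950+7650+26·3·35=12330; k=3: 5070+47600+26·40·35=89070; k=4: 8682+0+26·34·35=39622 → min 12330 | A₂..A₆: k=2: 0+10695+25·3·29=12870; k=3: 3000+73950+25·40·29=105950; k=4: 6630+34510+25·34·29=65790; k=5: 10275+0+25·35·29=35650 → min 12870.
Length 6: A₁..A₆: k=1: 0+12870+26·25·29=31720; k=2: 1950+10695+26·3·29=14907; k=3: 5070+73950+26·40·29=109180; k=4: 8682+34510+26·34·29=68828; k=5: 12330+0+26·35·29=38720 → min 14907.
Optimal order: ((A₁·A₂)·(((A₃·A₄)·A₅)·A₆)) with cost 14907.

14907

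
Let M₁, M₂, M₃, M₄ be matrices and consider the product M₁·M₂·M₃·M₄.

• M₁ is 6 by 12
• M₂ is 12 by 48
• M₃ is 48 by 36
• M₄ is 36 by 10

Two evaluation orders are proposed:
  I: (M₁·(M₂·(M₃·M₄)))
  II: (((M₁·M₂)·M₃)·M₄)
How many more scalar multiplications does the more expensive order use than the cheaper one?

Order I = (M₁·(M₂·(M₃·M₄))): (M₃·M₄): 48×36 by 36×10 → 48×10, cost 48·36·10 = 17280; (M₂·(M₃·M₄)): 12×48 by 48×10 → 12×10, cost 12·48·10 = 5760; cumulative 23040; (M₁·(M₂·(M₃·M₄))): 6×12 by 12×10 → 6×10, cost 6·12·10 = 720; cumulative 23760. Total 23760.
Order II = (((M₁·M₂)·M₃)·M₄): (M₁·M₂): 6×12 by 12×48 → 6×48, cost 6·12·48 = 3456; ((M₁·M₂)·M₃): 6×48 by 48×36 → 6×36, cost 6·48·36 = 10368; cumulative 13824; (((M₁·M₂)·M₃)·M₄): 6×36 by 36×10 → 6×10, cost 6·36·10 = 2160; cumulative 15984. Total 15984.
Difference: |23760 − 15984| = 7776.

7776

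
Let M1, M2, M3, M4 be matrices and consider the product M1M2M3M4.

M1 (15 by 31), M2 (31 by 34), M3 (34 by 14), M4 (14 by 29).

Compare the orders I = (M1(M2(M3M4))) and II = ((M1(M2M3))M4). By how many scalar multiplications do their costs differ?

Order I = (M1(M2(M3M4))): (M3M4): 34×14 by 14×29 → 34×29, cost 34·14·29 = 13804; (M2(M3M4)): 31×34 by 34×29 → 31×29, cost 31·34·29 = 30566; cumulative 44370; (M1(M2(M3M4))): 15×31 by 31×29 → 15×29, cost 15·31·29 = 13485; cumulative 57855. Total 57855.
Order II = ((M1(M2M3))M4): (M2M3): 31×34 by 34×14 → 31×14, cost 31·34·14 = 14756; (M1(M2M3)): 15×31 by 31×14 → 15×14, cost 15·31·14 = 6510; cumulative 21266; ((M1(M2M3))M4): 15×14 by 14×29 → 15×29, cost 15·14·29 = 6090; cumulative 27356. Total 27356.
Difference: |57855 − 27356| = 30499.

30499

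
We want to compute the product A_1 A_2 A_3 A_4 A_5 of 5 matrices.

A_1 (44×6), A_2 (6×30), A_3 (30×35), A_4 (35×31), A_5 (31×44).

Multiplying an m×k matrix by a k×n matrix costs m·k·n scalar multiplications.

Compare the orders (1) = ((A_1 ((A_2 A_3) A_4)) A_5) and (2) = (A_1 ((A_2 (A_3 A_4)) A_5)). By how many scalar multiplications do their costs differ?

23080

Order (1) = ((A_1 ((A_2 A_3) A_4)) A_5): (A_2 A_3): 6×30 by 30×35 → 6×35, cost 6·30·35 = 6300; ((A_2 A_3) A_4): 6×35 by 35×31 → 6×31, cost 6·35·31 = 6510; cumulative 12810; (A_1 ((A_2 A_3) A_4)): 44×6 by 6×31 → 44×31, cost 44·6·31 = 8184; cumulative 20994; ((A_1 ((A_2 A_3) A_4)) A_5): 44×31 by 31×44 → 44×44, cost 44·31·44 = 60016; cumulative 81010. Total 81010.
Order (2) = (A_1 ((A_2 (A_3 A_4)) A_5)): (A_3 A_4): 30×35 by 35×31 → 30×31, cost 30·35·31 = 32550; (A_2 (A_3 A_4)): 6×30 by 30×31 → 6×31, cost 6·30·31 = 5580; cumulative 38130; ((A_2 (A_3 A_4)) A_5): 6×31 by 31×44 → 6×44, cost 6·31·44 = 8184; cumulative 46314; (A_1 ((A_2 (A_3 A_4)) A_5)): 44×6 by 6×44 → 44×44, cost 44·6·44 = 11616; cumulative 57930. Total 57930.
Difference: |81010 − 57930| = 23080.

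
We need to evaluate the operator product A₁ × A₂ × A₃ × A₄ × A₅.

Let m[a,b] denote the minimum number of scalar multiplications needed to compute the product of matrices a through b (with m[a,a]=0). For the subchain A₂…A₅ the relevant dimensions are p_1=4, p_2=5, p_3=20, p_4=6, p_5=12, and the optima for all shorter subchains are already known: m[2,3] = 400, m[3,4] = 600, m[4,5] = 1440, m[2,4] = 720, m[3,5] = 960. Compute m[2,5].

1008

m[2,5] = min over k∈[2,4] of m[2,k]+m[k+1,5]+p_{1}·p_k·p_{5}.
k=2: 0 + 960 + 4·5·12 = 1200; k=3: 400 + 1440 + 4·20·12 = 2800; k=4: 720 + 0 + 4·6·12 = 1008.
Minimum: 1008 at k=4.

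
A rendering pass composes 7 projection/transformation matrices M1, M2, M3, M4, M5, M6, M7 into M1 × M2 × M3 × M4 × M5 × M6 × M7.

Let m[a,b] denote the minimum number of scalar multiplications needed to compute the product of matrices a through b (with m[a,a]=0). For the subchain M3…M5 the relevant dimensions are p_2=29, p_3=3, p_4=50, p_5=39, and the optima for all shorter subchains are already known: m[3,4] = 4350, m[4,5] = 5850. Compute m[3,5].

9243

m[3,5] = min over k∈[3,4] of m[3,k]+m[k+1,5]+p_{2}·p_k·p_{5}.
k=3: 0 + 5850 + 29·3·39 = 9243; k=4: 4350 + 0 + 29·50·39 = 60900.
Minimum: 9243 at k=3.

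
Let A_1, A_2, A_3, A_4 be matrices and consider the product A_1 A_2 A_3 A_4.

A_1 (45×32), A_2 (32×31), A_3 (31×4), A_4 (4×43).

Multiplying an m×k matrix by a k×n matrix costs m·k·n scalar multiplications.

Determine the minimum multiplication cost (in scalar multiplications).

17468

Adjacent pairs: A_1A_2 = 45·32·31 = 44640; A_2A_3 = 32·31·4 = 3968; A_3A_4 = 31·4·43 = 5332.
Length 3: A_1..A_3: k=1: 0+3968+45·32·4=9728; k=2: 44640+0+45·31·4=50220 → min 9728 | A_2..A_4: k=2: 0+5332+32·31·43=47988; k=3: 3968+0+32·4·43=9472 → min 9472.
Length 4: A_1..A_4: k=1: 0+9472+45·32·43=71392; k=2: 44640+5332+45·31·43=109957; k=3: 9728+0+45·4·43=17468 → min 17468.
Optimal order: ((A_1 (A_2 A_3)) A_4) with cost 17468.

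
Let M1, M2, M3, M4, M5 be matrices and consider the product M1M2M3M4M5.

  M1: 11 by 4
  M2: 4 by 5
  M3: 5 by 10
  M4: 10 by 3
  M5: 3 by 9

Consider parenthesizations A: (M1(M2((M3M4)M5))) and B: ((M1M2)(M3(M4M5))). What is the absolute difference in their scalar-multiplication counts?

Order A = (M1(M2((M3M4)M5))): (M3M4): 5×10 by 10×3 → 5×3, cost 5·10·3 = 150; ((M3M4)M5): 5×3 by 3×9 → 5×9, cost 5·3·9 = 135; cumulative 285; (M2((M3M4)M5)): 4×5 by 5×9 → 4×9, cost 4·5·9 = 180; cumulative 465; (M1(M2((M3M4)M5))): 11×4 by 4×9 → 11×9, cost 11·4·9 = 396; cumulative 861. Total 861.
Order B = ((M1M2)(M3(M4M5))): (M1M2): 11×4 by 4×5 → 11×5, cost 11·4·5 = 220; (M4M5): 10×3 by 3×9 → 10×9, cost 10·3·9 = 270; (M3(M4M5)): 5×10 by 10×9 → 5×9, cost 5·10·9 = 450; cumulative 720; ((M1M2)(M3(M4M5))): 11×5 by 5×9 → 11×9, cost 11·5·9 = 495; cumulative 1435. Total 1435.
Difference: |861 − 1435| = 574.

574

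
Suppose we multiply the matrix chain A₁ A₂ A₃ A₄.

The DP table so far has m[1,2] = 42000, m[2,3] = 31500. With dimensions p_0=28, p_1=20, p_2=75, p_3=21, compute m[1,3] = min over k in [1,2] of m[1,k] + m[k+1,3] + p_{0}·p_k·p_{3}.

43260

m[1,3] = min over k∈[1,2] of m[1,k]+m[k+1,3]+p_{0}·p_k·p_{3}.
k=1: 0 + 31500 + 28·20·21 = 43260; k=2: 42000 + 0 + 28·75·21 = 86100.
Minimum: 43260 at k=1.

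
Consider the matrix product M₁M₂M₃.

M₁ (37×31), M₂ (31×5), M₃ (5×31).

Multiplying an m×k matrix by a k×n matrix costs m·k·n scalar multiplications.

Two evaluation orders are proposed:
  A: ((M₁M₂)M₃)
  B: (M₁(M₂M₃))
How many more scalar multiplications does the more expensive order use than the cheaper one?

28892

Order A = ((M₁M₂)M₃): (M₁M₂): 37×31 by 31×5 → 37×5, cost 37·31·5 = 5735; ((M₁M₂)M₃): 37×5 by 5×31 → 37×31, cost 37·5·31 = 5735; cumulative 11470. Total 11470.
Order B = (M₁(M₂M₃)): (M₂M₃): 31×5 by 5×31 → 31×31, cost 31·5·31 = 4805; (M₁(M₂M₃)): 37×31 by 31×31 → 37×31, cost 37·31·31 = 35557; cumulative 40362. Total 40362.
Difference: |11470 − 40362| = 28892.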